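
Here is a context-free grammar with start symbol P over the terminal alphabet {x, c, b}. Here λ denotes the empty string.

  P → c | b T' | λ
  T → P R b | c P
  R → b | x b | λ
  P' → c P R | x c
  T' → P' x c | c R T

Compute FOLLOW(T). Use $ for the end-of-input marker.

FIRST(P) = {λ, b, c}
FIRST(R) = {λ, b, x}
FIRST(P') = {c, x}
FIRST(T) = {b, c, x}  (via P R b)
FIRST(T') = {c, x}  (via P' x c)
FOLLOW(P) includes $ since P is the start symbol.
FOLLOW(P'): in T'→P' x c, P' is followed by x c with FIRST {x}. Thus FOLLOW(P') = {x}.
FOLLOW(R): in T→P R b, R is followed by b with FIRST {b}; in P'→c P R, the suffix after R is empty, so FOLLOW(R) ⊇ FOLLOW(P') = {x}; in T'→c R T, R is followed by T with FIRST {b, c, x}. Thus FOLLOW(R) = {b, c, x}.
FOLLOW(P): in T→P R b, P is followed by R b with FIRST {b, x}; in T→c P, the suffix after P is empty, so FOLLOW(P) ⊇ FOLLOW(T) = {$, b, x}; in P'→c P R, P is followed by R with FIRST {λ, b, x}; in P'→c P R, the suffix after P is nullable, so FOLLOW(P) ⊇ FOLLOW(P') = {x}. Thus FOLLOW(P) = {$, b, x}.
FOLLOW(T'): in P→b T', the suffix after T' is empty, so FOLLOW(T') ⊇ FOLLOW(P) = {$, b, x}. Thus FOLLOW(T') = {$, b, x}.
FOLLOW(T): in T'→c R T, the suffix after T is empty, so FOLLOW(T) ⊇ FOLLOW(T') = {$, b, x}. Thus FOLLOW(T) = {$, b, x}.

{$, b, x}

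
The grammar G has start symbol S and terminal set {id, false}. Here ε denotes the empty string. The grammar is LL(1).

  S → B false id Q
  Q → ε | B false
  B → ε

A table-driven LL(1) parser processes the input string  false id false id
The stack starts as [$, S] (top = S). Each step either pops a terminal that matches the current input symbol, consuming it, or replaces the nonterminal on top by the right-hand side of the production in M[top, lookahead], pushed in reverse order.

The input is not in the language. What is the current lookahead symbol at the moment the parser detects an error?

     Stack           Input                Action
  1  $ S             false id false id $  expand S → B false id Q
  2  $ Q id false B  false id false id $  expand B → ε
  3  $ Q id false    false id false id $  match false
  4  $ Q id          id false id $        match id
  5  $ Q             false id $           expand Q → B false
  6  $ false B       false id $           expand B → ε
  7  $ false         false id $           match false
  8  $               id $                 error: stack empty but input remains

id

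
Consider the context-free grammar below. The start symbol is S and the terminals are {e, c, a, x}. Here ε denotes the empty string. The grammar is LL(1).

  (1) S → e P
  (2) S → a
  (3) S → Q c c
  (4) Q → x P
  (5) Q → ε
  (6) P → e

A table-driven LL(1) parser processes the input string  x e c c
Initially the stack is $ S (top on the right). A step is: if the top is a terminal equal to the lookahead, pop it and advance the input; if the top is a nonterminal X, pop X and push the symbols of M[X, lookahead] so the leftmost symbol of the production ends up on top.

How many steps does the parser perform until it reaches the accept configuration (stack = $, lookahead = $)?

step 1: stack=$ S  input=x e c c $  — expand S → Q c c
step 2: stack=$ c c Q  input=x e c c $  — expand Q → x P
step 3: stack=$ c c P x  input=x e c c $  — match x
step 4: stack=$ c c P  input=e c c $  — expand P → e
step 5: stack=$ c c e  input=e c c $  — match e
step 6: stack=$ c c  input=c c $  — match c
step 7: stack=$ c  input=c $  — match c
Accept reached after 7 steps.

7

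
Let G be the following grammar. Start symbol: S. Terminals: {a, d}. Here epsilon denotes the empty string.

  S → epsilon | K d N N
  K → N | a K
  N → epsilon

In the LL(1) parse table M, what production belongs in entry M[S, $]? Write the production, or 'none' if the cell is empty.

FIRST(N) = {epsilon}
FIRST(K) = {epsilon, a}  (via N)
FIRST(S) = {epsilon, a, d}  (via K d N N)
FOLLOW(S) includes $ since S is the start symbol.
FOLLOW(S): S appears on no right-hand side. Thus FOLLOW(S) = {$}.
For S → epsilon: FIRST(epsilon) = {epsilon}, so it goes in M[S, t] for t ∈ {}; since epsilon ∈ FIRST, also for every t ∈ FOLLOW(S) = {$}.
For S → K d N N: FIRST(K d N N) = {a, d}, so it goes in M[S, t] for t ∈ {a, d}.

S → epsilon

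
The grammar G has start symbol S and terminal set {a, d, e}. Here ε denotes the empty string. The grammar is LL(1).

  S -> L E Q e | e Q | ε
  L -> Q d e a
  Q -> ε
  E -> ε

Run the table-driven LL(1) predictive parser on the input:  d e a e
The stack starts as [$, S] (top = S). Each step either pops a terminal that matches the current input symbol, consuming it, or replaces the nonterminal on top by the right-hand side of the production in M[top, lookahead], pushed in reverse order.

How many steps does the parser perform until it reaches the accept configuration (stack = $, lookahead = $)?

step 1: stack=$ S  input=d e a e $  — expand S -> L E Q e
step 2: stack=$ e Q E L  input=d e a e $  — expand L -> Q d e a
step 3: stack=$ e Q E a e d Q  input=d e a e $  — expand Q -> ε
step 4: stack=$ e Q E a e d  input=d e a e $  — match d
step 5: stack=$ e Q E a e  input=e a e $  — match e
step 6: stack=$ e Q E a  input=a e $  — match a
step 7: stack=$ e Q E  input=e $  — expand E -> ε
step 8: stack=$ e Q  input=e $  — expand Q -> ε
step 9: stack=$ e  input=e $  — match e
Accept reached after 9 steps.

9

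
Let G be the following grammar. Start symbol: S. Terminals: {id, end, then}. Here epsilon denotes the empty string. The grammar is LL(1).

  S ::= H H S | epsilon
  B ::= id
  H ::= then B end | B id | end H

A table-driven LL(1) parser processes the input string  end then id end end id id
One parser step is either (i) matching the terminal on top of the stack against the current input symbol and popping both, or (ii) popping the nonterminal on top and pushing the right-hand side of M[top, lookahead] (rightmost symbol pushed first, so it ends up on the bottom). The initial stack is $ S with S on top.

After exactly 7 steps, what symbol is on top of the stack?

end

     Stack             Input                        Action
  1  $ S               end then id end end id id $  expand S ::= H H S
  2  $ S H H           end then id end end id id $  expand H ::= end H
  3  $ S H H end       end then id end end id id $  match end
  4  $ S H H           then id end end id id $      expand H ::= then B end
  5  $ S H end B then  then id end end id id $      match then
  6  $ S H end B       id end end id id $           expand B ::= id
  7  $ S H end id      id end end id id $           match id
Stack after step 7: $ S H end (top = end).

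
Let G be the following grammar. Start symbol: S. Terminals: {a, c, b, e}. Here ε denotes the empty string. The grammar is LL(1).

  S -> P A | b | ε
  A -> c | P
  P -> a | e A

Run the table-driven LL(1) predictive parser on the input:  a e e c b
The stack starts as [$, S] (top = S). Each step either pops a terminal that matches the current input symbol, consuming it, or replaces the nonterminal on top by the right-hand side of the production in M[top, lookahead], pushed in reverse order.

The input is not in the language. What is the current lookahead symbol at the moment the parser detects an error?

b

      Stack  Input        Action
   1  $ S    a e e c b $  expand S -> P A
   2  $ A P  a e e c b $  expand P -> a
   3  $ A a  a e e c b $  match a
   4  $ A    e e c b $    expand A -> P
   5  $ P    e e c b $    expand P -> e A
   6  $ A e  e e c b $    match e
   7  $ A    e c b $      expand A -> P
   8  $ P    e c b $      expand P -> e A
   9  $ A e  e c b $      match e
  10  $ A    c b $        expand A -> c
  11  $ c    c b $        match c
  12  $      b $          error: stack empty but input remains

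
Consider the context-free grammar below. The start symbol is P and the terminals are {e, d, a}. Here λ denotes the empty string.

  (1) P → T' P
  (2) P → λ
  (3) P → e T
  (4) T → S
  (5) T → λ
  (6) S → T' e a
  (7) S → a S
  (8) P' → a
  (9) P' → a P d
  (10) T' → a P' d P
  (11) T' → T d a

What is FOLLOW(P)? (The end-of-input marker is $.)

FIRST(P') = {a}
FIRST(P) = {λ, a, d, e}  (via T' P)
FIRST(T) = {λ, a, d}  (via S)
FIRST(T') = {a, d}  (via T d a)
FIRST(S) = {a, d}  (via T' e a)
FOLLOW(P) includes $ since P is the start symbol.
FOLLOW(P'): in T'→a P' d P, P' is followed by d P with FIRST {d}. Thus FOLLOW(P') = {d}.
FOLLOW(P): in P→T' P, the suffix after P is empty (adds nothing new); in P'→a P d, P is followed by d with FIRST {d}; in T'→a P' d P, the suffix after P is empty, so FOLLOW(P) ⊇ FOLLOW(T') = {$, a, d, e}. Thus FOLLOW(P) = {$, a, d, e}.
FOLLOW(T): in P→e T, the suffix after T is empty, so FOLLOW(T) ⊇ FOLLOW(P) = {$, a, d, e}; in T'→T d a, T is followed by d a with FIRST {d}. Thus FOLLOW(T) = {$, a, d, e}.
FOLLOW(S): in T→S, the suffix after S is empty, so FOLLOW(S) ⊇ FOLLOW(T) = {$, a, d, e}; in S→a S, the suffix after S is empty (adds nothing new). Thus FOLLOW(S) = {$, a, d, e}.
FOLLOW(T'): in P→T' P, T' is followed by P with FIRST {λ, a, d, e}; in P→T' P, the suffix after T' is nullable, so FOLLOW(T') ⊇ FOLLOW(P) = {$, a, d, e}; in S→T' e a, T' is followed by e a with FIRST {e}. Thus FOLLOW(T') = {$, a, d, e}.

{$, a, d, e}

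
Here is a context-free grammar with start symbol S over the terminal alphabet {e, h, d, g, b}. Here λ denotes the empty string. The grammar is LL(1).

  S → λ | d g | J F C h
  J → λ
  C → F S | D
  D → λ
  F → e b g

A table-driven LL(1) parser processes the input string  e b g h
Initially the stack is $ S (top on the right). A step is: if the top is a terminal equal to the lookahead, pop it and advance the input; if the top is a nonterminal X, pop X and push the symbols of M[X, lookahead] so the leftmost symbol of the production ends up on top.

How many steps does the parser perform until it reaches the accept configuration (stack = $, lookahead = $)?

step 1: stack=$ S  input=e b g h $  — expand S → J F C h
step 2: stack=$ h C F J  input=e b g h $  — expand J → λ
step 3: stack=$ h C F  input=e b g h $  — expand F → e b g
step 4: stack=$ h C g b e  input=e b g h $  — match e
step 5: stack=$ h C g b  input=b g h $  — match b
step 6: stack=$ h C g  input=g h $  — match g
step 7: stack=$ h C  input=h $  — expand C → D
step 8: stack=$ h D  input=h $  — expand D → λ
step 9: stack=$ h  input=h $  — match h
Accept reached after 9 steps.

9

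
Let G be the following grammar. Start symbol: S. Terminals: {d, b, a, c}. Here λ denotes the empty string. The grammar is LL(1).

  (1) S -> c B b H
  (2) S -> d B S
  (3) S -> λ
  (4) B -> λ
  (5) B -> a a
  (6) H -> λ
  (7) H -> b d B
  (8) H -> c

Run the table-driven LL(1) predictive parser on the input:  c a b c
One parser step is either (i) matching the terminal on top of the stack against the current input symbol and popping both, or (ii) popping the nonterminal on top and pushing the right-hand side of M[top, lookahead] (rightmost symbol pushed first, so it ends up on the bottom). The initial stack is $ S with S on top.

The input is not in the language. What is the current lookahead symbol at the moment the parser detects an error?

step 1: stack=$ S  input=c a b c $  — expand S -> c B b H
step 2: stack=$ H b B c  input=c a b c $  — match c
step 3: stack=$ H b B  input=a b c $  — expand B -> a a
step 4: stack=$ H b a a  input=a b c $  — match a
step 5: stack=$ H b a  input=b c $  — error: top is terminal a but lookahead is b

b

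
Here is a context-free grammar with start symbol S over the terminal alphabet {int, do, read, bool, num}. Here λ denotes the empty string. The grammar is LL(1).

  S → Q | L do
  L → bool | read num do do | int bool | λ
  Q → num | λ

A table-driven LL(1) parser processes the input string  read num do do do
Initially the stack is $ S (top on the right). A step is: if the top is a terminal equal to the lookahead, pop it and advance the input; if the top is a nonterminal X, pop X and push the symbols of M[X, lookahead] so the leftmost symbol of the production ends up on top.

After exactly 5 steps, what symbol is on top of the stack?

do

     Stack                Input                Action
  1  $ S                  read num do do do $  expand S → L do
  2  $ do L               read num do do do $  expand L → read num do do
  3  $ do do do num read  read num do do do $  match read
  4  $ do do do num       num do do do $       match num
  5  $ do do do           do do do $           match do
Stack after step 5: $ do do (top = do).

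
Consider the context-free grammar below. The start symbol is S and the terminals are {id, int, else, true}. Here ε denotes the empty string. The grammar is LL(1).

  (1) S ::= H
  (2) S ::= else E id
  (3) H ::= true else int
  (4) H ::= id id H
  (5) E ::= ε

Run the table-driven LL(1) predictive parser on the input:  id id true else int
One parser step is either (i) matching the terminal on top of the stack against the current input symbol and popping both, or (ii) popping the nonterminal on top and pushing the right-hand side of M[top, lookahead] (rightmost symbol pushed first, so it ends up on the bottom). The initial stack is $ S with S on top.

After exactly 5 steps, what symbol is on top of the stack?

true

     Stack      Input                  Action
  1  $ S        id id true else int $  expand S ::= H
  2  $ H        id id true else int $  expand H ::= id id H
  3  $ H id id  id id true else int $  match id
  4  $ H id     id true else int $     match id
  5  $ H        true else int $        expand H ::= true else int
Stack after step 5: $ int else true (top = true).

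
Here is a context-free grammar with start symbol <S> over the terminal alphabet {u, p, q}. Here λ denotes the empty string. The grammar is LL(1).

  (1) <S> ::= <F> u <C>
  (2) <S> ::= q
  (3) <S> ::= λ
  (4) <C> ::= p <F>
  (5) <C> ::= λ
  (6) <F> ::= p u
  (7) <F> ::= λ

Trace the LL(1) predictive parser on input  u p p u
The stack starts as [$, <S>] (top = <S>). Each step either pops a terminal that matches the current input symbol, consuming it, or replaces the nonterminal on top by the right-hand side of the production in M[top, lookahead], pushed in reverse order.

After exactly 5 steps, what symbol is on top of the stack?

     Stack        Input      Action
  1  $ <S>        u p p u $  expand <S> ::= <F> u <C>
  2  $ <C> u <F>  u p p u $  expand <F> ::= λ
  3  $ <C> u      u p p u $  match u
  4  $ <C>        p p u $    expand <C> ::= p <F>
  5  $ <F> p      p p u $    match p
Stack after step 5: $ <F> (top = <F>).

<F>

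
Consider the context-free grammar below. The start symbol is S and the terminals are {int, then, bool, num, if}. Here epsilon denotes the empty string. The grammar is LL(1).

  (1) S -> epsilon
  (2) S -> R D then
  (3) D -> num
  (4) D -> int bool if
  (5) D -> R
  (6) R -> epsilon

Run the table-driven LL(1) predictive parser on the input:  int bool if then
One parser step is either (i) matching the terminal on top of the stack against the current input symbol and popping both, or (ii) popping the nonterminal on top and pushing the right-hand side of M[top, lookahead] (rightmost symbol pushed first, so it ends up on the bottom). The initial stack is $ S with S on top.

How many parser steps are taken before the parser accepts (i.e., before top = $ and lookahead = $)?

7

step 1: stack=$ S  input=int bool if then $  — expand S -> R D then
step 2: stack=$ then D R  input=int bool if then $  — expand R -> epsilon
step 3: stack=$ then D  input=int bool if then $  — expand D -> int bool if
step 4: stack=$ then if bool int  input=int bool if then $  — match int
step 5: stack=$ then if bool  input=bool if then $  — match bool
step 6: stack=$ then if  input=if then $  — match if
step 7: stack=$ then  input=then $  — match then
Accept reached after 7 steps.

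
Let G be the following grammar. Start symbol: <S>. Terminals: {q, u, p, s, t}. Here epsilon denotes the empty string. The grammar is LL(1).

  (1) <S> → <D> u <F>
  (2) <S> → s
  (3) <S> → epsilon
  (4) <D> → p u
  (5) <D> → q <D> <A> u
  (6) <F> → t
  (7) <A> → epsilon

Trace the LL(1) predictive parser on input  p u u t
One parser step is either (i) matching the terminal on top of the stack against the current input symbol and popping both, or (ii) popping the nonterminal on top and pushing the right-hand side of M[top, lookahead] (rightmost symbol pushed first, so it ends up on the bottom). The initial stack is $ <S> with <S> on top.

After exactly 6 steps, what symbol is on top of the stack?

step 1: stack=$ <S>  input=p u u t $  — expand <S> → <D> u <F>
step 2: stack=$ <F> u <D>  input=p u u t $  — expand <D> → p u
step 3: stack=$ <F> u u p  input=p u u t $  — match p
step 4: stack=$ <F> u u  input=u u t $  — match u
step 5: stack=$ <F> u  input=u t $  — match u
step 6: stack=$ <F>  input=t $  — expand <F> → t
Stack after step 6: $ t (top = t).

t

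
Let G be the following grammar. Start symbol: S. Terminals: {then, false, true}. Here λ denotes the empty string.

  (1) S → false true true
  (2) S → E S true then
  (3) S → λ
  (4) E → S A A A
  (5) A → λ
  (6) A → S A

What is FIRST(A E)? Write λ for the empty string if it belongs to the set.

FIRST(S): from S→false true true we get {false}; from S→E S true then we get {false, true}; from S→λ we get {λ}. So FIRST(S) = {λ, false, true}.
FIRST(A): from A→λ we get {λ}; from A→S A we get {λ, false, true}. So FIRST(A) = {λ, false, true}.
FIRST(E): from E→S A A A we get {λ, false, true}. So FIRST(E) = {λ, false, true}.
FIRST(A E): take FIRST of each symbol in turn, carrying on past any symbol whose FIRST contains λ; result {λ, false, true}.

{λ, false, true}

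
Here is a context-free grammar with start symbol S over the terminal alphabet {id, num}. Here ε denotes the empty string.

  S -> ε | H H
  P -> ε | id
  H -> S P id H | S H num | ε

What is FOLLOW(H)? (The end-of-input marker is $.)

FIRST(P): from P->ε we get {ε}; from P->id we get {id}. So FIRST(P) = {ε, id}.
FIRST(S): from S->ε we get {ε}; from S->H H we get {ε, id, num}. So FIRST(S) = {ε, id, num}.
FIRST(H): from H->S P id H we get {id, num}; from H->S H num we get {id, num}; from H->ε we get {ε}. So FIRST(H) = {ε, id, num}.
FOLLOW(S) includes $ since S is the start symbol.
FOLLOW(S): in H->S P id H, S is followed by P id H with FIRST {id}; in H->S H num, S is followed by H num with FIRST {id, num}. Thus FOLLOW(S) = {$, id, num}.
FOLLOW(P): in H->S P id H, P is followed by id H with FIRST {id}. Thus FOLLOW(P) = {id}.
FOLLOW(H): in S->H H (occurrence 1), H is followed by H with FIRST {ε, id, num}; in S->H H (occurrence 1), the suffix after H is nullable, so FOLLOW(H) ⊇ FOLLOW(S) = {$, id, num}; in S->H H (occurrence 2), the suffix after H is empty, so FOLLOW(H) ⊇ FOLLOW(S) = {$, id, num}; in H->S P id H, the suffix after H is empty (adds nothing new); in H->S H num, H is followed by num with FIRST {num}. Thus FOLLOW(H) = {$, id, num}.

{$, id, num}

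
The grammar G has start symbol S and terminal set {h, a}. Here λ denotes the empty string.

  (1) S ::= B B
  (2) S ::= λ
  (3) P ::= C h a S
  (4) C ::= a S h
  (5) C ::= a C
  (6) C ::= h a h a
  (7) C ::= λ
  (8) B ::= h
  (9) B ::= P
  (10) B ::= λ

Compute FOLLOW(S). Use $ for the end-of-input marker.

FIRST(C) = {λ, a, h}
FIRST(P) = {a, h}  (via C h a S)
FIRST(B) = {λ, a, h}  (via P)
FIRST(S) = {λ, a, h}  (via B B)
FOLLOW(S) includes $ since S is the start symbol.
FOLLOW(C): in P::=C h a S, C is followed by h a S with FIRST {h}; in C::=a C, the suffix after C is empty (adds nothing new). Thus FOLLOW(C) = {h}.
FOLLOW(S): in P::=C h a S, the suffix after S is empty, so FOLLOW(S) ⊇ FOLLOW(P) = {$, a, h}; in C::=a S h, S is followed by h with FIRST {h}. Thus FOLLOW(S) = {$, a, h}.
FOLLOW(B): in S::=B B (occurrence 1), B is followed by B with FIRST {λ, a, h}; in S::=B B (occurrence 1), the suffix after B is nullable, so FOLLOW(B) ⊇ FOLLOW(S) = {$, a, h}; in S::=B B (occurrence 2), the suffix after B is empty, so FOLLOW(B) ⊇ FOLLOW(S) = {$, a, h}. Thus FOLLOW(B) = {$, a, h}.
FOLLOW(P): in B::=P, the suffix after P is empty, so FOLLOW(P) ⊇ FOLLOW(B) = {$, a, h}. Thus FOLLOW(P) = {$, a, h}.

{$, a, h}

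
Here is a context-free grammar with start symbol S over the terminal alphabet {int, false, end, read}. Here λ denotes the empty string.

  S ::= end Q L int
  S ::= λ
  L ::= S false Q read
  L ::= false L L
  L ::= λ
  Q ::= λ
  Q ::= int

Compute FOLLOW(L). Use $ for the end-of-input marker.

{end, false, int}

FIRST(S) = {λ, end}
FIRST(Q) = {λ, int}
FIRST(L) = {λ, end, false}  (via S false Q read)
FOLLOW(S) includes $ since S is the start symbol.
FOLLOW(S): in L::=S false Q read, S is followed by false Q read with FIRST {false}. Thus FOLLOW(S) = {$, false}.
FOLLOW(L): in S::=end Q L int, L is followed by int with FIRST {int}; in L::=false L L (occurrence 1), L is followed by L with FIRST {λ, end, false}; in L::=false L L (occurrence 1), the suffix after L is nullable (adds nothing new); in L::=false L L (occurrence 2), the suffix after L is empty (adds nothing new). Thus FOLLOW(L) = {end, false, int}.
FOLLOW(Q): in S::=end Q L int, Q is followed by L int with FIRST {end, false, int}; in L::=S false Q read, Q is followed by read with FIRST {read}. Thus FOLLOW(Q) = {end, false, int, read}.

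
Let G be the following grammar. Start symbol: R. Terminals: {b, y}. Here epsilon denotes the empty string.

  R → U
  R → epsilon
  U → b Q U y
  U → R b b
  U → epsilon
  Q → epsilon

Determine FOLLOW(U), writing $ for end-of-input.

{$, b, y}

FIRST(Q): from Q→epsilon we get {epsilon}. So FIRST(Q) = {epsilon}.
FIRST(R): from R→U we get {epsilon, b}; from R→epsilon we get {epsilon}. So FIRST(R) = {epsilon, b}.
FIRST(U): from U→b Q U y we get {b}; from U→R b b we get {b}; from U→epsilon we get {epsilon}. So FIRST(U) = {epsilon, b}.
FOLLOW(R) includes $ since R is the start symbol.
FOLLOW(R): in U→R b b, R is followed by b b with FIRST {b}. Thus FOLLOW(R) = {$, b}.
FOLLOW(U): in R→U, the suffix after U is empty, so FOLLOW(U) ⊇ FOLLOW(R) = {$, b}; in U→b Q U y, U is followed by y with FIRST {y}. Thus FOLLOW(U) = {$, b, y}.
FOLLOW(Q): in U→b Q U y, Q is followed by U y with FIRST {b, y}. Thus FOLLOW(Q) = {b, y}.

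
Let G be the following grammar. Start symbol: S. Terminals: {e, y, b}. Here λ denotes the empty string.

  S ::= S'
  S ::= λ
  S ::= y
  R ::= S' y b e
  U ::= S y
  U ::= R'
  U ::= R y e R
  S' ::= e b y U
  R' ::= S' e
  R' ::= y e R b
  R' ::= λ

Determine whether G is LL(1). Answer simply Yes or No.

FIRST(S) = {λ, e, y}
FIRST(R) = {e}
FIRST(U) = {λ, e, y}
FIRST(S') = {e}
FIRST(R') = {λ, e, y}
FOLLOW(S) = {$, y}
FOLLOW(R) = {$, b, e, y}
FOLLOW(U) = {$, e, y}
FOLLOW(S') = {$, e, y}
FOLLOW(R') = {$, e, y}
Cell M[R', e] receives both R' ::= S' e and R' ::= λ — the grammar is not LL(1).

No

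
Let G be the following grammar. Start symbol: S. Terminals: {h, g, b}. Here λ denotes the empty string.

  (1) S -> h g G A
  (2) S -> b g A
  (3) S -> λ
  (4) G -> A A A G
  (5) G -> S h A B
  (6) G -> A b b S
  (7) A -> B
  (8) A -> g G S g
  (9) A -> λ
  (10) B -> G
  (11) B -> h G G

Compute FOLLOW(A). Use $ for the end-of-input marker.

FIRST(S) = {λ, b, h}
FIRST(G) = {b, g, h}  (via A A A G, S h A B, A b b S)
FIRST(B) = {b, g, h}  (via G)
FIRST(A) = {λ, b, g, h}  (via B)
FOLLOW(S) includes $ since S is the start symbol.
FOLLOW(S): in G->S h A B, S is followed by h A B with FIRST {h}; in G->A b b S, the suffix after S is empty, so FOLLOW(S) ⊇ FOLLOW(G) = {$, b, g, h}; in A->g G S g, S is followed by g with FIRST {g}. Thus FOLLOW(S) = {$, b, g, h}.
FOLLOW(A): in S->h g G A, the suffix after A is empty, so FOLLOW(A) ⊇ FOLLOW(S) = {$, b, g, h}; in S->b g A, the suffix after A is empty, so FOLLOW(A) ⊇ FOLLOW(S) = {$, b, g, h}; in G->A A A G (occurrence 1), A is followed by A A G with FIRST {b, g, h}; in G->A A A G (occurrence 2), A is followed by A G with FIRST {b, g, h}; in G->A A A G (occurrence 3), A is followed by G with FIRST {b, g, h}; in G->S h A B, A is followed by B with FIRST {b, g, h}; in G->A b b S, A is followed by b b S with FIRST {b}. Thus FOLLOW(A) = {$, b, g, h}.
FOLLOW(G): in S->h g G A, G is followed by A with FIRST {λ, b, g, h}; in S->h g G A, the suffix after G is nullable, so FOLLOW(G) ⊇ FOLLOW(S) = {$, b, g, h}; in G->A A A G, the suffix after G is empty (adds nothing new); in A->g G S g, G is followed by S g with FIRST {b, g, h}; in B->G, the suffix after G is empty, so FOLLOW(G) ⊇ FOLLOW(B) = {$, b, g, h}; in B->h G G (occurrence 1), G is followed by G with FIRST {b, g, h}; in B->h G G (occurrence 2), the suffix after G is empty, so FOLLOW(G) ⊇ FOLLOW(B) = {$, b, g, h}. Thus FOLLOW(G) = {$, b, g, h}.
FOLLOW(B): in G->S h A B, the suffix after B is empty, so FOLLOW(B) ⊇ FOLLOW(G) = {$, b, g, h}; in A->B, the suffix after B is empty, so FOLLOW(B) ⊇ FOLLOW(A) = {$, b, g, h}. Thus FOLLOW(B) = {$, b, g, h}.

{$, b, g, h}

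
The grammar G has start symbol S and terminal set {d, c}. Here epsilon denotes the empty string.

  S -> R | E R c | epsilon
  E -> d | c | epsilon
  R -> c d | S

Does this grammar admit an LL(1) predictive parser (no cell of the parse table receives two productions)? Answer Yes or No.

No

FIRST(S) = {epsilon, c, d}
FIRST(E) = {epsilon, c, d}
FIRST(R) = {epsilon, c, d}
FOLLOW(S) = {$, c}
FOLLOW(E) = {c, d}
FOLLOW(R) = {$, c}
Cell M[E, c] receives both E -> c and E -> epsilon — the grammar is not LL(1).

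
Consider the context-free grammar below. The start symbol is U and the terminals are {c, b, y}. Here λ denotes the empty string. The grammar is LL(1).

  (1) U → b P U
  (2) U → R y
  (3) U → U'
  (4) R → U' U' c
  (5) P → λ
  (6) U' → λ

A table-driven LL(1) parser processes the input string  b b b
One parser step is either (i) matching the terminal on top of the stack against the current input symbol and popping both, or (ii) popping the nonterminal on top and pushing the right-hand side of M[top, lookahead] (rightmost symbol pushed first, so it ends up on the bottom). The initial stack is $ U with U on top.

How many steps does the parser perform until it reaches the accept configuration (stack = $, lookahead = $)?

11

      Stack    Input    Action
   1  $ U      b b b $  expand U → b P U
   2  $ U P b  b b b $  match b
   3  $ U P    b b $    expand P → λ
   4  $ U      b b $    expand U → b P U
   5  $ U P b  b b $    match b
   6  $ U P    b $      expand P → λ
   7  $ U      b $      expand U → b P U
   8  $ U P b  b $      match b
   9  $ U P    $        expand P → λ
  10  $ U      $        expand U → U'
  11  $ U'     $        expand U' → λ
Accept reached after 11 steps.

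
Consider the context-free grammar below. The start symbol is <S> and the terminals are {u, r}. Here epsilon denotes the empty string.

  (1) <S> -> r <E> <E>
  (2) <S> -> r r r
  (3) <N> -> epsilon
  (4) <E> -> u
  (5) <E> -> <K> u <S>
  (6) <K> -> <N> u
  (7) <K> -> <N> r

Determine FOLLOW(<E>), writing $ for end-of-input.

{$, r, u}

FIRST(<S>) = {r}
FIRST(<N>) = {epsilon}
FIRST(<K>) = {r, u}  (via <N> u, <N> r)
FIRST(<E>) = {r, u}  (via <K> u <S>)
FOLLOW(<S>) includes $ since <S> is the start symbol.
FOLLOW(<N>): in <K>-><N> u, <N> is followed by u with FIRST {u}; in <K>-><N> r, <N> is followed by r with FIRST {r}. Thus FOLLOW(<N>) = {r, u}.
FOLLOW(<K>): in <E>-><K> u <S>, <K> is followed by u <S> with FIRST {u}. Thus FOLLOW(<K>) = {u}.
FOLLOW(<S>): in <E>-><K> u <S>, the suffix after <S> is empty, so FOLLOW(<S>) ⊇ FOLLOW(<E>) = {$, r, u}. Thus FOLLOW(<S>) = {$, r, u}.
FOLLOW(<E>): in <S>->r <E> <E> (occurrence 1), <E> is followed by <E> with FIRST {r, u}; in <S>->r <E> <E> (occurrence 2), the suffix after <E> is empty, so FOLLOW(<E>) ⊇ FOLLOW(<S>) = {$, r, u}. Thus FOLLOW(<E>) = {$, r, u}.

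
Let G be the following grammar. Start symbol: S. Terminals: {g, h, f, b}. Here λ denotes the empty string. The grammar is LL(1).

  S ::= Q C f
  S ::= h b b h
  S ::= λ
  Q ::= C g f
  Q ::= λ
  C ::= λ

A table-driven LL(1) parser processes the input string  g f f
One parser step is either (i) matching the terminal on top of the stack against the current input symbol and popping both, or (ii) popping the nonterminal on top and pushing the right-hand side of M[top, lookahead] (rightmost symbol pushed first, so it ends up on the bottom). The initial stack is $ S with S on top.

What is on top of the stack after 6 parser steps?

     Stack        Input    Action
  1  $ S          g f f $  expand S ::= Q C f
  2  $ f C Q      g f f $  expand Q ::= C g f
  3  $ f C f g C  g f f $  expand C ::= λ
  4  $ f C f g    g f f $  match g
  5  $ f C f      f f $    match f
  6  $ f C        f $      expand C ::= λ
Stack after step 6: $ f (top = f).

f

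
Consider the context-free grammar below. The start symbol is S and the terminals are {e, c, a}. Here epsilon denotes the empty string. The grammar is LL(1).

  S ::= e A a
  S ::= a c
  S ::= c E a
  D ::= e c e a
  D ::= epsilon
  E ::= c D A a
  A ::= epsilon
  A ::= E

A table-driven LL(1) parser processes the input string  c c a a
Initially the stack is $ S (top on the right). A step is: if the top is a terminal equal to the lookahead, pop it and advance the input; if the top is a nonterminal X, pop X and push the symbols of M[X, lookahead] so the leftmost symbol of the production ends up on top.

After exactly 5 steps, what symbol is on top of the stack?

A

step 1: stack=$ S  input=c c a a $  — expand S ::= c E a
step 2: stack=$ a E c  input=c c a a $  — match c
step 3: stack=$ a E  input=c a a $  — expand E ::= c D A a
step 4: stack=$ a a A D c  input=c a a $  — match c
step 5: stack=$ a a A D  input=a a $  — expand D ::= epsilon
Stack after step 5: $ a a A (top = A).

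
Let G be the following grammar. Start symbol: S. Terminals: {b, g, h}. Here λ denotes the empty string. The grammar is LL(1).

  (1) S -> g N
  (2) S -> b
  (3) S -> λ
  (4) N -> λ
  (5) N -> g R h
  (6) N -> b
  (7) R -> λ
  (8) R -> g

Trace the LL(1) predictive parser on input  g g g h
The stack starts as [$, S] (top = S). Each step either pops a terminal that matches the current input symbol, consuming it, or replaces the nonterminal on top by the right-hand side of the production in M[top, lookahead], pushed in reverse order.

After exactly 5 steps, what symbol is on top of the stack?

g

step 1: stack=$ S  input=g g g h $  — expand S -> g N
step 2: stack=$ N g  input=g g g h $  — match g
step 3: stack=$ N  input=g g h $  — expand N -> g R h
step 4: stack=$ h R g  input=g g h $  — match g
step 5: stack=$ h R  input=g h $  — expand R -> g
Stack after step 5: $ h g (top = g).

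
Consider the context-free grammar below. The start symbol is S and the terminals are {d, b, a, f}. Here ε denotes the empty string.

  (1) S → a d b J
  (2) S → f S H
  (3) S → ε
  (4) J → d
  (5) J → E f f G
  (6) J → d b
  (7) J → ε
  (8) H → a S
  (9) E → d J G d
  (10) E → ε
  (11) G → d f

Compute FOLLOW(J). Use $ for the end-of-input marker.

{$, a, d}

FIRST(S) = {ε, a, f}
FIRST(H) = {a}
FIRST(E) = {ε, d}
FIRST(G) = {d}
FIRST(J) = {ε, d, f}  (via E f f G)
FOLLOW(S) includes $ since S is the start symbol.
FOLLOW(E): in J→E f f G, E is followed by f f G with FIRST {f}. Thus FOLLOW(E) = {f}.
FOLLOW(S): in S→f S H, S is followed by H with FIRST {a}; in H→a S, the suffix after S is empty, so FOLLOW(S) ⊇ FOLLOW(H) = {$, a}. Thus FOLLOW(S) = {$, a}.
FOLLOW(J): in S→a d b J, the suffix after J is empty, so FOLLOW(J) ⊇ FOLLOW(S) = {$, a}; in E→d J G d, J is followed by G d with FIRST {d}. Thus FOLLOW(J) = {$, a, d}.
FOLLOW(H): in S→f S H, the suffix after H is empty, so FOLLOW(H) ⊇ FOLLOW(S) = {$, a}. Thus FOLLOW(H) = {$, a}.
FOLLOW(G): in J→E f f G, the suffix after G is empty, so FOLLOW(G) ⊇ FOLLOW(J) = {$, a, d}; in E→d J G d, G is followed by d with FIRST {d}. Thus FOLLOW(G) = {$, a, d}.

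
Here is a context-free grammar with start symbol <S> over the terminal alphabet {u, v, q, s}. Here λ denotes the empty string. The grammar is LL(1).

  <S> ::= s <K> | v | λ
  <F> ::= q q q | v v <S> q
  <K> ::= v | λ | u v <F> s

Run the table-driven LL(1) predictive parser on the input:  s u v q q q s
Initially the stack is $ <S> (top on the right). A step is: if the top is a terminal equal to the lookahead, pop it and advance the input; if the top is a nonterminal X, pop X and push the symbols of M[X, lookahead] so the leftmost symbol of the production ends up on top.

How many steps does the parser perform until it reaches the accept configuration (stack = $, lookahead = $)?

step 1: stack=$ <S>  input=s u v q q q s $  — expand <S> ::= s <K>
step 2: stack=$ <K> s  input=s u v q q q s $  — match s
step 3: stack=$ <K>  input=u v q q q s $  — expand <K> ::= u v <F> s
step 4: stack=$ s <F> v u  input=u v q q q s $  — match u
step 5: stack=$ s <F> v  input=v q q q s $  — match v
step 6: stack=$ s <F>  input=q q q s $  — expand <F> ::= q q q
step 7: stack=$ s q q q  input=q q q s $  — match q
step 8: stack=$ s q q  input=q q s $  — match q
step 9: stack=$ s q  input=q s $  — match q
step 10: stack=$ s  input=s $  — match s
Accept reached after 10 steps.

10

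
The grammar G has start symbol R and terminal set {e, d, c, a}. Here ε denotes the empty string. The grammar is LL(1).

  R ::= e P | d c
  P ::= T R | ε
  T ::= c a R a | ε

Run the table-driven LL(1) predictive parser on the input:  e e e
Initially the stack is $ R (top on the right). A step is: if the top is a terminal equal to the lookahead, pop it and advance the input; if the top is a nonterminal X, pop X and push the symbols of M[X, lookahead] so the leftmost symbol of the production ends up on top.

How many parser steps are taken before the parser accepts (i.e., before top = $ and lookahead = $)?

11

      Stack  Input    Action
   1  $ R    e e e $  expand R ::= e P
   2  $ P e  e e e $  match e
   3  $ P    e e $    expand P ::= T R
   4  $ R T  e e $    expand T ::= ε
   5  $ R    e e $    expand R ::= e P
   6  $ P e  e e $    match e
   7  $ P    e $      expand P ::= T R
   8  $ R T  e $      expand T ::= ε
   9  $ R    e $      expand R ::= e P
  10  $ P e  e $      match e
  11  $ P    $        expand P ::= ε
Accept reached after 11 steps.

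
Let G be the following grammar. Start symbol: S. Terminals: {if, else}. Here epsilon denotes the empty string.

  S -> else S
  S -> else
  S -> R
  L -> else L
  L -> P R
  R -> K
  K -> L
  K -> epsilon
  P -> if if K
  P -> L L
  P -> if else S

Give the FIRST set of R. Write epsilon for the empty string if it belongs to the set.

FIRST(S) = {epsilon, else, if}  (via R)
FIRST(L) = {else, if}  (via P R)
FIRST(K) = {epsilon, else, if}  (via L)
FIRST(P) = {else, if}  (via L L)
FIRST(R) = {epsilon, else, if}  (via K)

{epsilon, else, if}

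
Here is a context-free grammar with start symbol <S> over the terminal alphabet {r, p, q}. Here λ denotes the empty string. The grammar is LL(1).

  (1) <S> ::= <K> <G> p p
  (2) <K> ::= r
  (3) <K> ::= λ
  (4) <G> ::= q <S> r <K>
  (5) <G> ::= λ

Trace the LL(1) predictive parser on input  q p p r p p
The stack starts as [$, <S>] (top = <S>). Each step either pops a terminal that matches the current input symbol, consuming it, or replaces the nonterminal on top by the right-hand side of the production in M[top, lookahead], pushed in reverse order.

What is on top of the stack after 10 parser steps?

<K>

step 1: stack=$ <S>  input=q p p r p p $  — expand <S> ::= <K> <G> p p
step 2: stack=$ p p <G> <K>  input=q p p r p p $  — expand <K> ::= λ
step 3: stack=$ p p <G>  input=q p p r p p $  — expand <G> ::= q <S> r <K>
step 4: stack=$ p p <K> r <S> q  input=q p p r p p $  — match q
step 5: stack=$ p p <K> r <S>  input=p p r p p $  — expand <S> ::= <K> <G> p p
step 6: stack=$ p p <K> r p p <G> <K>  input=p p r p p $  — expand <K> ::= λ
step 7: stack=$ p p <K> r p p <G>  input=p p r p p $  — expand <G> ::= λ
step 8: stack=$ p p <K> r p p  input=p p r p p $  — match p
step 9: stack=$ p p <K> r p  input=p r p p $  — match p
step 10: stack=$ p p <K> r  input=r p p $  — match r
Stack after step 10: $ p p <K> (top = <K>).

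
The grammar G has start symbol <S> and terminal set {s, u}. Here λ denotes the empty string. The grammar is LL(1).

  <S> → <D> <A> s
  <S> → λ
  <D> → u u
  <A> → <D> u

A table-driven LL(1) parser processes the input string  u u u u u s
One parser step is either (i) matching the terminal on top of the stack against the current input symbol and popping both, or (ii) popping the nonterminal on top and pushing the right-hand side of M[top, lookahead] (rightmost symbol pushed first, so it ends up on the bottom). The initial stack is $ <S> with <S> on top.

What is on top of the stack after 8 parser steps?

     Stack        Input          Action
  1  $ <S>        u u u u u s $  expand <S> → <D> <A> s
  2  $ s <A> <D>  u u u u u s $  expand <D> → u u
  3  $ s <A> u u  u u u u u s $  match u
  4  $ s <A> u    u u u u s $    match u
  5  $ s <A>      u u u s $      expand <A> → <D> u
  6  $ s u <D>    u u u s $      expand <D> → u u
  7  $ s u u u    u u u s $      match u
  8  $ s u u      u u s $        match u
Stack after step 8: $ s u (top = u).

u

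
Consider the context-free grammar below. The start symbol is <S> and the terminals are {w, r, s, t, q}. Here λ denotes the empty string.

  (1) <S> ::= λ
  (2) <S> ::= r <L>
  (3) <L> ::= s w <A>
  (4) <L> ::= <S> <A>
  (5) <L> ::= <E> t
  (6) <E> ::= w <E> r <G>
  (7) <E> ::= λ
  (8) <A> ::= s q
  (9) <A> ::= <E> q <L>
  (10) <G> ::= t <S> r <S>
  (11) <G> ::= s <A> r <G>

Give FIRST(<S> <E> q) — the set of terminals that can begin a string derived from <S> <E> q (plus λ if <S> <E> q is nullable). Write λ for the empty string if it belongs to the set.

{q, r, w}

FIRST(<S>): from <S>::=λ we get {λ}; from <S>::=r <L> we get {r}. So FIRST(<S>) = {λ, r}.
FIRST(<E>): from <E>::=w <E> r <G> we get {w}; from <E>::=λ we get {λ}. So FIRST(<E>) = {λ, w}.
FIRST(<G>): from <G>::=t <S> r <S> we get {t}; from <G>::=s <A> r <G> we get {s}. So FIRST(<G>) = {s, t}.
FIRST(<A>): from <A>::=s q we get {s}; from <A>::=<E> q <L> we get {q, w}. So FIRST(<A>) = {q, s, w}.
FIRST(<L>): from <L>::=s w <A> we get {s}; from <L>::=<S> <A> we get {q, r, s, w}; from <L>::=<E> t we get {t, w}. So FIRST(<L>) = {q, r, s, t, w}.
FIRST(<S> <E> q): take FIRST of each symbol in turn, carrying on past any symbol whose FIRST contains λ; result {q, r, w}.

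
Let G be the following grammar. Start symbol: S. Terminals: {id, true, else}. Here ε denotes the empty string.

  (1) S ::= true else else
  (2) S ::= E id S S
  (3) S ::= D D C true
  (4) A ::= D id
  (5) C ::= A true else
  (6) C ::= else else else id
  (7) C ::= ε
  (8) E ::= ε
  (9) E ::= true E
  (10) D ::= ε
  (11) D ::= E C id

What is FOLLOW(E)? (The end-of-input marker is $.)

FIRST(E) = {ε, true}
FIRST(S) = {else, id, true}  (via E id S S, D D C true)
FIRST(A) = {else, id, true}  (via D id)
FIRST(C) = {ε, else, id, true}  (via A true else)
FIRST(D) = {ε, else, id, true}  (via E C id)
FOLLOW(S) includes $ since S is the start symbol.
FOLLOW(S): in S::=E id S S (occurrence 1), S is followed by S with FIRST {else, id, true}; in S::=E id S S (occurrence 2), the suffix after S is empty (adds nothing new). Thus FOLLOW(S) = {$, else, id, true}.
FOLLOW(A): in C::=A true else, A is followed by true else with FIRST {true}. Thus FOLLOW(A) = {true}.
FOLLOW(C): in S::=D D C true, C is followed by true with FIRST {true}; in D::=E C id, C is followed by id with FIRST {id}. Thus FOLLOW(C) = {id, true}.
FOLLOW(E): in S::=E id S S, E is followed by id S S with FIRST {id}; in E::=true E, the suffix after E is empty (adds nothing new); in D::=E C id, E is followed by C id with FIRST {else, id, true}. Thus FOLLOW(E) = {else, id, true}.
FOLLOW(D): in S::=D D C true (occurrence 1), D is followed by D C true with FIRST {else, id, true}; in S::=D D C true (occurrence 2), D is followed by C true with FIRST {else, id, true}; in A::=D id, D is followed by id with FIRST {id}. Thus FOLLOW(D) = {else, id, true}.

{else, id, true}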